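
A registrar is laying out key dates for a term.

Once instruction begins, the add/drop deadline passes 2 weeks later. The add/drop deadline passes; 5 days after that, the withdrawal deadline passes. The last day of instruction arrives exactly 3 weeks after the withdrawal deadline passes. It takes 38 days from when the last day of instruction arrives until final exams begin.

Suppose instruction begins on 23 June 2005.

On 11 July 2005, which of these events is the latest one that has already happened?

The add/drop deadline passes

Instruction begins: Jun 23, 2005.
The add/drop deadline passes: Jun 23, 2005 + 2 weeks = Jul 7, 2005.
The withdrawal deadline passes: Jul 7, 2005 + 5 days = Jul 12, 2005.
The last day of instruction arrives: Jul 12, 2005 + 3 weeks = Aug 2, 2005.
Final exams begin: Aug 2, 2005 + 38 days = Sep 9, 2005.
Jul 11, 2005 falls between when the add/drop deadline passes (Jul 7, 2005) and when the withdrawal deadline passes (Jul 12, 2005).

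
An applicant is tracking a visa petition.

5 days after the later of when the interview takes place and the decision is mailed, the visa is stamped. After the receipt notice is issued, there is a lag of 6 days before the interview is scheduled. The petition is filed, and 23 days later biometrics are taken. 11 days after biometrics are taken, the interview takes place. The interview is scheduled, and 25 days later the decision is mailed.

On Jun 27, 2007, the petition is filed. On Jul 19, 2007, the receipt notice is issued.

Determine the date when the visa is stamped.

Aug 24, 2007

The petition is filed: Jun 27, 2007.
Biometrics are taken: Jun 27, 2007 + 23 days = Jul 20, 2007.
The interview takes place: Jul 20, 2007 + 11 days = Jul 31, 2007.
The receipt notice is issued: Jul 19, 2007.
The interview is scheduled: Jul 19, 2007 + 6 days = Jul 25, 2007.
The decision is mailed: Jul 25, 2007 + 25 days = Aug 19, 2007.
Both prerequisites met — the interview takes place (Jul 31, 2007), the decision is mailed (Aug 19, 2007); the later is Aug 19, 2007.
The visa is stamped: Aug 19, 2007 + 5 days = Aug 24, 2007.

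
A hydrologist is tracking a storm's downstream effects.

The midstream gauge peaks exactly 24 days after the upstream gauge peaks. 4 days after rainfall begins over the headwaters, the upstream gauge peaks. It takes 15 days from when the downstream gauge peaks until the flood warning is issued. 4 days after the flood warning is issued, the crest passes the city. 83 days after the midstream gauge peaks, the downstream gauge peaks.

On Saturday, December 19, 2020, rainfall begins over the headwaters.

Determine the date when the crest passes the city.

Wednesday, April 28, 2021

Rainfall begins over the headwaters: Dec 19, 2020.
The upstream gauge peaks: Dec 19, 2020 + 4 days = Dec 23, 2020.
The midstream gauge peaks: Dec 23, 2020 + 24 days = Jan 16, 2021.
The downstream gauge peaks: Jan 16, 2021 + 83 days = Apr 9, 2021.
The flood warning is issued: Apr 9, 2021 + 15 days = Apr 24, 2021.
The crest passes the city: Apr 24, 2021 + 4 days = Apr 28, 2021.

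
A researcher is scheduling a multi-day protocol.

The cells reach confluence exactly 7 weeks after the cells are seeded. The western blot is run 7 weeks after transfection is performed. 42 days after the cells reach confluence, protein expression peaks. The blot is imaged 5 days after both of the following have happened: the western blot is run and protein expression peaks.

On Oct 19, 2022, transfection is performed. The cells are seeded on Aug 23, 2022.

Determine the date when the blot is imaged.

Dec 12, 2022

Transfection is performed: Oct 19, 2022.
The western blot is run: Oct 19, 2022 + 7 weeks = Dec 7, 2022.
The cells are seeded: Aug 23, 2022.
The cells reach confluence: Aug 23, 2022 + 7 weeks = Oct 11, 2022.
Protein expression peaks: Oct 11, 2022 + 42 days = Nov 22, 2022.
Both prerequisites met — the western blot is run (Dec 7, 2022), protein expression peaks (Nov 22, 2022); the later is Dec 7, 2022.
The blot is imaged: Dec 7, 2022 + 5 days = Dec 12, 2022.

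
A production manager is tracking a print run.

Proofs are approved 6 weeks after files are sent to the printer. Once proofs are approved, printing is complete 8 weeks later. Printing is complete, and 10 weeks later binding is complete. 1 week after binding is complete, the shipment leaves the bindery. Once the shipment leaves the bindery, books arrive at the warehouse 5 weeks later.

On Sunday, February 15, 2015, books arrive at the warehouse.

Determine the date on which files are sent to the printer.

Books arrive at the warehouse: Feb 15, 2015.
The shipment leaves the bindery: Feb 15, 2015 − 5 weeks = Jan 11, 2015.
Binding is complete: Jan 11, 2015 − 1 week = Jan 4, 2015.
Printing is complete: Jan 4, 2015 − 10 weeks = Oct 26, 2014.
Proofs are approved: Oct 26, 2014 − 8 weeks = Aug 31, 2014.
Files are sent to the printer: Aug 31, 2014 − 6 weeks = Jul 20, 2014.

Sunday, July 20, 2014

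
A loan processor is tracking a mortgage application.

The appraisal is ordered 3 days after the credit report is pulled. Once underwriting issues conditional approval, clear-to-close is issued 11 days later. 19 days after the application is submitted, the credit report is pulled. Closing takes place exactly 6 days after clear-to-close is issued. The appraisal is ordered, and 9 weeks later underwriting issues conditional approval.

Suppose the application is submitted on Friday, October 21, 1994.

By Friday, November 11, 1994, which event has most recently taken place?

The application is submitted: Oct 21, 1994.
The credit report is pulled: Oct 21, 1994 + 19 days = Nov 9, 1994.
The appraisal is ordered: Nov 9, 1994 + 3 days = Nov 12, 1994.
Underwriting issues conditional approval: Nov 12, 1994 + 9 weeks = Jan 14, 1995.
Clear-to-close is issued: Jan 14, 1995 + 11 days = Jan 25, 1995.
Closing takes place: Jan 25, 1995 + 6 days = Jan 31, 1995.
Nov 11, 1994 falls between when the credit report is pulled (Nov 9, 1994) and when the appraisal is ordered (Nov 12, 1994).

The credit report is pulled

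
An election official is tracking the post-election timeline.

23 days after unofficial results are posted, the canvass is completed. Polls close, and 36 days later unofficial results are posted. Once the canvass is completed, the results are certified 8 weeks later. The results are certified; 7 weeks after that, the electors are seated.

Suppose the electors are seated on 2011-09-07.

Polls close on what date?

The electors are seated: Sep 7, 2011.
The results are certified: Sep 7, 2011 − 7 weeks = Jul 20, 2011.
The canvass is completed: Jul 20, 2011 − 8 weeks = May 25, 2011.
Unofficial results are posted: May 25, 2011 − 23 days = May 2, 2011.
Polls close: May 2, 2011 − 36 days = Mar 27, 2011.

2011-03-27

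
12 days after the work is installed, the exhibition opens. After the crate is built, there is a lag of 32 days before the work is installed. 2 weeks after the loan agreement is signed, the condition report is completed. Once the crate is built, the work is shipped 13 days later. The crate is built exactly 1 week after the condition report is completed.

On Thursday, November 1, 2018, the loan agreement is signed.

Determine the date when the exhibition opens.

The loan agreement is signed: Nov 1, 2018.
The condition report is completed: Nov 1, 2018 + 2 weeks = Nov 15, 2018.
The crate is built: Nov 15, 2018 + 1 week = Nov 22, 2018.
The work is installed: Nov 22, 2018 + 32 days = Dec 24, 2018.
The exhibition opens: Dec 24, 2018 + 12 days = Jan 5, 2019.

Saturday, January 5, 2019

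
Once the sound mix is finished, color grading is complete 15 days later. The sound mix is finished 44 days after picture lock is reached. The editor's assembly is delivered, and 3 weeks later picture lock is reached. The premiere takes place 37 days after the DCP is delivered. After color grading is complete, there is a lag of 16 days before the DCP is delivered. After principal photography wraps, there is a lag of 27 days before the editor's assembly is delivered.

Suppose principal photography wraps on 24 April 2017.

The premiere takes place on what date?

1 October 2017

Principal photography wraps: Apr 24, 2017.
The editor's assembly is delivered: Apr 24, 2017 + 27 days = May 21, 2017.
Picture lock is reached: May 21, 2017 + 3 weeks = Jun 11, 2017.
The sound mix is finished: Jun 11, 2017 + 44 days = Jul 25, 2017.
Color grading is complete: Jul 25, 2017 + 15 days = Aug 9, 2017.
The DCP is delivered: Aug 9, 2017 + 16 days = Aug 25, 2017.
The premiere takes place: Aug 25, 2017 + 37 days = Oct 1, 2017.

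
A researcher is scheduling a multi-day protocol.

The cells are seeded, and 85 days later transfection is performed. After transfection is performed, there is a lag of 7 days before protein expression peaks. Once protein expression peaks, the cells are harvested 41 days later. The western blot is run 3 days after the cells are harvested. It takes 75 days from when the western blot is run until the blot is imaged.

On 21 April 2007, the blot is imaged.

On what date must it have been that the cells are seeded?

The blot is imaged: Apr 21, 2007.
The western blot is run: Apr 21, 2007 − 75 days = Feb 5, 2007.
The cells are harvested: Feb 5, 2007 − 3 days = Feb 2, 2007.
Protein expression peaks: Feb 2, 2007 − 41 days = Dec 23, 2006.
Transfection is performed: Dec 23, 2006 − 7 days = Dec 16, 2006.
The cells are seeded: Dec 16, 2006 − 85 days = Sep 22, 2006.

22 September 2006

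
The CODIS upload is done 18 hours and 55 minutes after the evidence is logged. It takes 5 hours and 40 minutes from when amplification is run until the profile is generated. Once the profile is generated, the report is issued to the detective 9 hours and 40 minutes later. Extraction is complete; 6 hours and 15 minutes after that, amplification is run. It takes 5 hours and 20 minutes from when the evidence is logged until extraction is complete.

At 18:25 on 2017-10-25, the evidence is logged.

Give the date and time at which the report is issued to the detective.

The evidence is logged: 18:25 Oct 25, 2017.
Extraction is complete: 18:25 Oct 25, 2017 + 5h20m = 23:45 Oct 25, 2017.
Amplification is run: 23:45 Oct 25, 2017 + 6h15m = 06:00 Oct 26, 2017.
The profile is generated: 06:00 Oct 26, 2017 + 5h40m = 11:40 Oct 26, 2017.
The report is issued to the detective: 11:40 Oct 26, 2017 + 9h40m = 21:20 Oct 26, 2017.

21:20 on 2017-10-26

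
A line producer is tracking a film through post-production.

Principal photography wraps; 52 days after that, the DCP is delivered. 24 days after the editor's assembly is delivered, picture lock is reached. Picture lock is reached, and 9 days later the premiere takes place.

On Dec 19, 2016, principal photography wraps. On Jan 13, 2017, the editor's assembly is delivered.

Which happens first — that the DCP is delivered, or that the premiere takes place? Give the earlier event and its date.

The DCP is delivered — Feb 9, 2017

Principal photography wraps: Dec 19, 2016.
The DCP is delivered: Dec 19, 2016 + 52 days = Feb 9, 2017.
The editor's assembly is delivered: Jan 13, 2017.
Picture lock is reached: Jan 13, 2017 + 24 days = Feb 6, 2017.
The premiere takes place: Feb 6, 2017 + 9 days = Feb 15, 2017.
Comparing: the DCP is delivered on Feb 9, 2017 vs the premiere takes place on Feb 15, 2017. Earlier: the DCP is delivered.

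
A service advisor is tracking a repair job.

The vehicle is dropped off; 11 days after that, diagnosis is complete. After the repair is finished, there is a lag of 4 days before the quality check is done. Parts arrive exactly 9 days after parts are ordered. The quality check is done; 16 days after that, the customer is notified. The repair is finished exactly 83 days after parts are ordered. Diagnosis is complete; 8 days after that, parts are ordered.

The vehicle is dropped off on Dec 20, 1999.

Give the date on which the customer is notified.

Apr 20, 2000

The vehicle is dropped off: Dec 20, 1999.
Diagnosis is complete: Dec 20, 1999 + 11 days = Dec 31, 1999.
Parts are ordered: Dec 31, 1999 + 8 days = Jan 8, 2000.
The repair is finished: Jan 8, 2000 + 83 days = Mar 31, 2000.
The quality check is done: Mar 31, 2000 + 4 days = Apr 4, 2000.
The customer is notified: Apr 4, 2000 + 16 days = Apr 20, 2000.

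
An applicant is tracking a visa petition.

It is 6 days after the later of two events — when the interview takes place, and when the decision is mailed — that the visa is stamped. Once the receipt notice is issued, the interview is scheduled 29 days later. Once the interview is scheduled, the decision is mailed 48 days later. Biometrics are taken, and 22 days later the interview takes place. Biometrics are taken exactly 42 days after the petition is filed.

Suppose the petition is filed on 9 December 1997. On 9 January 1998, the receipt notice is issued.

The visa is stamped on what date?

2 April 1998

The petition is filed: Dec 9, 1997.
Biometrics are taken: Dec 9, 1997 + 42 days = Jan 20, 1998.
The interview takes place: Jan 20, 1998 + 22 days = Feb 11, 1998.
The receipt notice is issued: Jan 9, 1998.
The interview is scheduled: Jan 9, 1998 + 29 days = Feb 7, 1998.
The decision is mailed: Feb 7, 1998 + 48 days = Mar 27, 1998.
Both prerequisites met — the interview takes place (Feb 11, 1998), the decision is mailed (Mar 27, 1998); the later is Mar 27, 1998.
The visa is stamped: Mar 27, 1998 + 6 days = Apr 2, 1998.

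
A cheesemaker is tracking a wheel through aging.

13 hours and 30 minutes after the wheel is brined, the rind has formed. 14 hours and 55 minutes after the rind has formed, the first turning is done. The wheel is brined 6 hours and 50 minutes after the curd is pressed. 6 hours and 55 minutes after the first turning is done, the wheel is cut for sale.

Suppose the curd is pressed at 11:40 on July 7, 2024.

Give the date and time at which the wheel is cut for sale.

05:50 on July 9, 2024

The curd is pressed: 11:40 Jul 7, 2024.
The wheel is brined: 11:40 Jul 7, 2024 + 6h50m = 18:30 Jul 7, 2024.
The rind has formed: 18:30 Jul 7, 2024 + 13h30m = 08:00 Jul 8, 2024.
The first turning is done: 08:00 Jul 8, 2024 + 14h55m = 22:55 Jul 8, 2024.
The wheel is cut for sale: 22:55 Jul 8, 2024 + 6h55m = 05:50 Jul 9, 2024.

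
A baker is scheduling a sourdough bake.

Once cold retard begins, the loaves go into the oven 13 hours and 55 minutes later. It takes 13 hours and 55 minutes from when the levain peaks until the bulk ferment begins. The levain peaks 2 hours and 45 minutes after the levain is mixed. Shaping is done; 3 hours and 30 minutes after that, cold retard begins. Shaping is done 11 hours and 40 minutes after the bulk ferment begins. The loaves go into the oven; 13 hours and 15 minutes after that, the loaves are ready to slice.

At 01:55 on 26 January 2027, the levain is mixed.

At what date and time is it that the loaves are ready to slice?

The levain is mixed: 01:55 Jan 26, 2027.
The levain peaks: 01:55 Jan 26, 2027 + 2h45m = 04:40 Jan 26, 2027.
The bulk ferment begins: 04:40 Jan 26, 2027 + 13h55m = 18:35 Jan 26, 2027.
Shaping is done: 18:35 Jan 26, 2027 + 11h40m = 06:15 Jan 27, 2027.
Cold retard begins: 06:15 Jan 27, 2027 + 3h30m = 09:45 Jan 27, 2027.
The loaves go into the oven: 09:45 Jan 27, 2027 + 13h55m = 23:40 Jan 27, 2027.
The loaves are ready to slice: 23:40 Jan 27, 2027 + 13h15m = 12:55 Jan 28, 2027.

12:55 on 28 January 2027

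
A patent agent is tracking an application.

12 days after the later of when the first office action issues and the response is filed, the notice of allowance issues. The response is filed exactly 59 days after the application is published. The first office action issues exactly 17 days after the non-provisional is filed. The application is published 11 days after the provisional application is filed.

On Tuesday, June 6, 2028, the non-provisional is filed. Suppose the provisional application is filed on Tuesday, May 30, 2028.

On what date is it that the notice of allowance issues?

Sunday, August 20, 2028

The non-provisional is filed: Jun 6, 2028.
The first office action issues: Jun 6, 2028 + 17 days = Jun 23, 2028.
The provisional application is filed: May 30, 2028.
The application is published: May 30, 2028 + 11 days = Jun 10, 2028.
The response is filed: Jun 10, 2028 + 59 days = Aug 8, 2028.
Both prerequisites met — the first office action issues (Jun 23, 2028), the response is filed (Aug 8, 2028); the later is Aug 8, 2028.
The notice of allowance issues: Aug 8, 2028 + 12 days = Aug 20, 2028.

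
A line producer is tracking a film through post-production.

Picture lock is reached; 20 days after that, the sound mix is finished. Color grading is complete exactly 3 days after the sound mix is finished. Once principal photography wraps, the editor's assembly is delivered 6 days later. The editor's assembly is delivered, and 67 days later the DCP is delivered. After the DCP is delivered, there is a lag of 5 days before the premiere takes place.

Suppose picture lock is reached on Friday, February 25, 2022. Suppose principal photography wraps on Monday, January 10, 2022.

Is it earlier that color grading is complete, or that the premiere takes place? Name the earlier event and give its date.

Color grading is complete — Sunday, March 20, 2022

Picture lock is reached: Feb 25, 2022.
The sound mix is finished: Feb 25, 2022 + 20 days = Mar 17, 2022.
Color grading is complete: Mar 17, 2022 + 3 days = Mar 20, 2022.
Principal photography wraps: Jan 10, 2022.
The editor's assembly is delivered: Jan 10, 2022 + 6 days = Jan 16, 2022.
The DCP is delivered: Jan 16, 2022 + 67 days = Mar 24, 2022.
The premiere takes place: Mar 24, 2022 + 5 days = Mar 29, 2022.
Comparing: color grading is complete on Mar 20, 2022 vs the premiere takes place on Mar 29, 2022. Earlier: color grading is complete.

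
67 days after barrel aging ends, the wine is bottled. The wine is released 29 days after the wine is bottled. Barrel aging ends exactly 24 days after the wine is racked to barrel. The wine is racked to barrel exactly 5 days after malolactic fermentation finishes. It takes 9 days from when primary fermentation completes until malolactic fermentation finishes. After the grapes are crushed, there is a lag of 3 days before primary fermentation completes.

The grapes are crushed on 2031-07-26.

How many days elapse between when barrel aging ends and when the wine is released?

96 days

Causal path: barrel aging ends → the wine is bottled → the wine is released.
Total delay along the path: 67 + 29 = 96 days.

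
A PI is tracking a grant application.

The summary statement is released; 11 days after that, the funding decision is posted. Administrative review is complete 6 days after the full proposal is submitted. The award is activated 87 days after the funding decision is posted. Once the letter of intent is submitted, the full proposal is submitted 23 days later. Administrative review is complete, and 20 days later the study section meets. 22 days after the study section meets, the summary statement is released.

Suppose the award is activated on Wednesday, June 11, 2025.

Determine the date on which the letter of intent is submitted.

The award is activated: Jun 11, 2025.
The funding decision is posted: Jun 11, 2025 − 87 days = Mar 16, 2025.
The summary statement is released: Mar 16, 2025 − 11 days = Mar 5, 2025.
The study section meets: Mar 5, 2025 − 22 days = Feb 11, 2025.
Administrative review is complete: Feb 11, 2025 − 20 days = Jan 22, 2025.
The full proposal is submitted: Jan 22, 2025 − 6 days = Jan 16, 2025.
The letter of intent is submitted: Jan 16, 2025 − 23 days = Dec 24, 2024.

Tuesday, December 24, 2024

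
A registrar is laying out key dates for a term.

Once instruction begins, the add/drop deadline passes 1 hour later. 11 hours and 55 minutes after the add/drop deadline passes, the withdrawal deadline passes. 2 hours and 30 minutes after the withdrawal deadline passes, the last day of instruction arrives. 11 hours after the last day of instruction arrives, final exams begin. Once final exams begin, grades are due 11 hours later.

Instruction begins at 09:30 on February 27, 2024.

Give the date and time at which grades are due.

22:55 on February 28, 2024

Instruction begins: 09:30 Feb 27, 2024.
The add/drop deadline passes: 09:30 Feb 27, 2024 + 1h = 10:30 Feb 27, 2024.
The withdrawal deadline passes: 10:30 Feb 27, 2024 + 11h55m = 22:25 Feb 27, 2024.
The last day of instruction arrives: 22:25 Feb 27, 2024 + 2h30m = 00:55 Feb 28, 2024.
Final exams begin: 00:55 Feb 28, 2024 + 11h = 11:55 Feb 28, 2024.
Grades are due: 11:55 Feb 28, 2024 + 11h = 22:55 Feb 28, 2024.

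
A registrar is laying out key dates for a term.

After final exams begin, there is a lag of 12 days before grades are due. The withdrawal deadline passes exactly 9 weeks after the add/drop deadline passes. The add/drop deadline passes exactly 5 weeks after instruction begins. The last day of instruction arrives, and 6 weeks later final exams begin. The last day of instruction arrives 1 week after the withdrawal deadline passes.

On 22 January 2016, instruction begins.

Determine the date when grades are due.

29 June 2016

Instruction begins: Jan 22, 2016.
The add/drop deadline passes: Jan 22, 2016 + 5 weeks = Feb 26, 2016.
The withdrawal deadline passes: Feb 26, 2016 + 9 weeks = Apr 29, 2016.
The last day of instruction arrives: Apr 29, 2016 + 1 week = May 6, 2016.
Final exams begin: May 6, 2016 + 6 weeks = Jun 17, 2016.
Grades are due: Jun 17, 2016 + 12 days = Jun 29, 2016.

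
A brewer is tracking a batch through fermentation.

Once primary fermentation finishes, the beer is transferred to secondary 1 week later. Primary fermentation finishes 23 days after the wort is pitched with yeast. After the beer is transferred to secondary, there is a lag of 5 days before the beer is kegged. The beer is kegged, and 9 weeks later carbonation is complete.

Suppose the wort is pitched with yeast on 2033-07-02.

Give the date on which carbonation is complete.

2033-10-08

The wort is pitched with yeast: Jul 2, 2033.
Primary fermentation finishes: Jul 2, 2033 + 23 days = Jul 25, 2033.
The beer is transferred to secondary: Jul 25, 2033 + 1 week = Aug 1, 2033.
The beer is kegged: Aug 1, 2033 + 5 days = Aug 6, 2033.
Carbonation is complete: Aug 6, 2033 + 9 weeks = Oct 8, 2033.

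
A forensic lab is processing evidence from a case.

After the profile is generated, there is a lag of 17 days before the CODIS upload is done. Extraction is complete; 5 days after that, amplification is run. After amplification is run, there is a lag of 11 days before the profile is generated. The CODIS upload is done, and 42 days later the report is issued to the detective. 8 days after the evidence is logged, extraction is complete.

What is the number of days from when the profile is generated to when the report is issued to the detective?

59 days

Causal path: the profile is generated → the CODIS upload is done → the report is issued to the detective.
Total delay along the path: 17 + 42 = 59 days.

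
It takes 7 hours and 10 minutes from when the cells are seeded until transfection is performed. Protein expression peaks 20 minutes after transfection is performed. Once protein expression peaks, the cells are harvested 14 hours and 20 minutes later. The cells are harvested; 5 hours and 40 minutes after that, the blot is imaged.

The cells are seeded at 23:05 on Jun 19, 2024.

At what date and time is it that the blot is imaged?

02:35 on Jun 21, 2024

The cells are seeded: 23:05 Jun 19, 2024.
Transfection is performed: 23:05 Jun 19, 2024 + 7h10m = 06:15 Jun 20, 2024.
Protein expression peaks: 06:15 Jun 20, 2024 + 20m = 06:35 Jun 20, 2024.
The cells are harvested: 06:35 Jun 20, 2024 + 14h20m = 20:55 Jun 20, 2024.
The blot is imaged: 20:55 Jun 20, 2024 + 5h40m = 02:35 Jun 21, 2024.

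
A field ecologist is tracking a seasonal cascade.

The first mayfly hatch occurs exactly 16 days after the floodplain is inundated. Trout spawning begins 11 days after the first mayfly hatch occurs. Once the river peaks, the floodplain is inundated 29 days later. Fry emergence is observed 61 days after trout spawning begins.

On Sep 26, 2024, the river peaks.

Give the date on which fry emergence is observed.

Jan 21, 2025

The river peaks: Sep 26, 2024.
The floodplain is inundated: Sep 26, 2024 + 29 days = Oct 25, 2024.
The first mayfly hatch occurs: Oct 25, 2024 + 16 days = Nov 10, 2024.
Trout spawning begins: Nov 10, 2024 + 11 days = Nov 21, 2024.
Fry emergence is observed: Nov 21, 2024 + 61 days = Jan 21, 2025.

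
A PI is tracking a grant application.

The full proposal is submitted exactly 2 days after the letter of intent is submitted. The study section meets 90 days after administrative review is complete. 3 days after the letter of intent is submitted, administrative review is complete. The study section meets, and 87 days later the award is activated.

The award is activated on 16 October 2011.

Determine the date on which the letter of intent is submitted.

19 April 2011

The award is activated: Oct 16, 2011.
The study section meets: Oct 16, 2011 − 87 days = Jul 21, 2011.
Administrative review is complete: Jul 21, 2011 − 90 days = Apr 22, 2011.
The letter of intent is submitted: Apr 22, 2011 − 3 days = Apr 19, 2011.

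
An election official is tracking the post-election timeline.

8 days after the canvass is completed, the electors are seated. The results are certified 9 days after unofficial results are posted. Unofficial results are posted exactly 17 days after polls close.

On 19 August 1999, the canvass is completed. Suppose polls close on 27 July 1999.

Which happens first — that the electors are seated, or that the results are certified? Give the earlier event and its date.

The canvass is completed: Aug 19, 1999.
The electors are seated: Aug 19, 1999 + 8 days = Aug 27, 1999.
Polls close: Jul 27, 1999.
Unofficial results are posted: Jul 27, 1999 + 17 days = Aug 13, 1999.
The results are certified: Aug 13, 1999 + 9 days = Aug 22, 1999.
Comparing: the electors are seated on Aug 27, 1999 vs the results are certified on Aug 22, 1999. Earlier: the results are certified.

The results are certified — 22 August 1999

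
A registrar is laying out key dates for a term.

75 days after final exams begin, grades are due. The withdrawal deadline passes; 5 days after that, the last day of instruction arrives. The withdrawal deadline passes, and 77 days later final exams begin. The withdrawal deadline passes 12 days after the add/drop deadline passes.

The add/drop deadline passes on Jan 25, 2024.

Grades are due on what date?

The add/drop deadline passes: Jan 25, 2024.
The withdrawal deadline passes: Jan 25, 2024 + 12 days = Feb 6, 2024.
Final exams begin: Feb 6, 2024 + 77 days = Apr 23, 2024.
Grades are due: Apr 23, 2024 + 75 days = Jul 7, 2024.

Jul 7, 2024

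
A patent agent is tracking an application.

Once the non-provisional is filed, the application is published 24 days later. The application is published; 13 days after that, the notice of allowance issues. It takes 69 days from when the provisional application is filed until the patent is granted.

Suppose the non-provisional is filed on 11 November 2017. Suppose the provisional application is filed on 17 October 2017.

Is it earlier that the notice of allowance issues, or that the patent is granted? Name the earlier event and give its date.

The non-provisional is filed: Nov 11, 2017.
The application is published: Nov 11, 2017 + 24 days = Dec 5, 2017.
The notice of allowance issues: Dec 5, 2017 + 13 days = Dec 18, 2017.
The provisional application is filed: Oct 17, 2017.
The patent is granted: Oct 17, 2017 + 69 days = Dec 25, 2017.
Comparing: the notice of allowance issues on Dec 18, 2017 vs the patent is granted on Dec 25, 2017. Earlier: the notice of allowance issues.

The notice of allowance issues — 18 December 2017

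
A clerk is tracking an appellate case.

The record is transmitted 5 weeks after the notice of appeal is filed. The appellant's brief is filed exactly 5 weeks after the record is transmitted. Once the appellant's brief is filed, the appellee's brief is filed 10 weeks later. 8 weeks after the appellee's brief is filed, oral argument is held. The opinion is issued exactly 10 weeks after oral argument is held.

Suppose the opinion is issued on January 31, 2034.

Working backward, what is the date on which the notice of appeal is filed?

The opinion is issued: Jan 31, 2034.
Oral argument is held: Jan 31, 2034 − 10 weeks = Nov 22, 2033.
The appellee's brief is filed: Nov 22, 2033 − 8 weeks = Sep 27, 2033.
The appellant's brief is filed: Sep 27, 2033 − 10 weeks = Jul 19, 2033.
The record is transmitted: Jul 19, 2033 − 5 weeks = Jun 14, 2033.
The notice of appeal is filed: Jun 14, 2033 − 5 weeks = May 10, 2033.

May 10, 2033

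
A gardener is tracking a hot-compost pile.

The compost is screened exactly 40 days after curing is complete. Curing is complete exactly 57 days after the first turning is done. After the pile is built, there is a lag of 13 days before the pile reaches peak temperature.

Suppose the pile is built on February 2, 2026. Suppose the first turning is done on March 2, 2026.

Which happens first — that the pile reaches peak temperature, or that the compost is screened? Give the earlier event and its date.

The pile reaches peak temperature — February 15, 2026

The pile is built: Feb 2, 2026.
The pile reaches peak temperature: Feb 2, 2026 + 13 days = Feb 15, 2026.
The first turning is done: Mar 2, 2026.
Curing is complete: Mar 2, 2026 + 57 days = Apr 28, 2026.
The compost is screened: Apr 28, 2026 + 40 days = Jun 7, 2026.
Comparing: the pile reaches peak temperature on Feb 15, 2026 vs the compost is screened on Jun 7, 2026. Earlier: the pile reaches peak temperature.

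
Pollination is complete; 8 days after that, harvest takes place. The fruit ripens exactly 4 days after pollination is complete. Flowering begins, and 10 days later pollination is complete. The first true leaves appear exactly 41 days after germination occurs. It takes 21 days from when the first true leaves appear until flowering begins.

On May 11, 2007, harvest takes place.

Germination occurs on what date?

February 20, 2007

Harvest takes place: May 11, 2007.
Pollination is complete: May 11, 2007 − 8 days = May 3, 2007.
Flowering begins: May 3, 2007 − 10 days = Apr 23, 2007.
The first true leaves appear: Apr 23, 2007 − 21 days = Apr 2, 2007.
Germination occurs: Apr 2, 2007 − 41 days = Feb 20, 2007.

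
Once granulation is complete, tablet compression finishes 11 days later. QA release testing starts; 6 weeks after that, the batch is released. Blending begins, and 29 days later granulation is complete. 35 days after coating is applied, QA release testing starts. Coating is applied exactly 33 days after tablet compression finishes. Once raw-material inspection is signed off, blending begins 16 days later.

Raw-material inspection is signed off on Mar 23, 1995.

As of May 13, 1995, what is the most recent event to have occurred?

Granulation is complete

Raw-material inspection is signed off: Mar 23, 1995.
Blending begins: Mar 23, 1995 + 16 days = Apr 8, 1995.
Granulation is complete: Apr 8, 1995 + 29 days = May 7, 1995.
Tablet compression finishes: May 7, 1995 + 11 days = May 18, 1995.
Coating is applied: May 18, 1995 + 33 days = Jun 20, 1995.
QA release testing starts: Jun 20, 1995 + 35 days = Jul 25, 1995.
The batch is released: Jul 25, 1995 + 6 weeks = Sep 5, 1995.
May 13, 1995 falls between when granulation is complete (May 7, 1995) and when tablet compression finishes (May 18, 1995).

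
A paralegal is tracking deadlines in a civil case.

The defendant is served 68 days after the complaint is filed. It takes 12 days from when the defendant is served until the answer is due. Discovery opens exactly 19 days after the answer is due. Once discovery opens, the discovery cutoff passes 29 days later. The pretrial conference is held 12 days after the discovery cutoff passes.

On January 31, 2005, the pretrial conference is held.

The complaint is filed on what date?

September 13, 2004

The pretrial conference is held: Jan 31, 2005.
The discovery cutoff passes: Jan 31, 2005 − 12 days = Jan 19, 2005.
Discovery opens: Jan 19, 2005 − 29 days = Dec 21, 2004.
The answer is due: Dec 21, 2004 − 19 days = Dec 2, 2004.
The defendant is served: Dec 2, 2004 − 12 days = Nov 20, 2004.
The complaint is filed: Nov 20, 2004 − 68 days = Sep 13, 2004.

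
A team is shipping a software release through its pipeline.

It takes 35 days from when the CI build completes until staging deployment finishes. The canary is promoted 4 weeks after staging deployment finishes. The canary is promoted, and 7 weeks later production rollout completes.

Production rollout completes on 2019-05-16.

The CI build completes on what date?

2019-01-24

Production rollout completes: May 16, 2019.
The canary is promoted: May 16, 2019 − 7 weeks = Mar 28, 2019.
Staging deployment finishes: Mar 28, 2019 − 4 weeks = Feb 28, 2019.
The CI build completes: Feb 28, 2019 − 35 days = Jan 24, 2019.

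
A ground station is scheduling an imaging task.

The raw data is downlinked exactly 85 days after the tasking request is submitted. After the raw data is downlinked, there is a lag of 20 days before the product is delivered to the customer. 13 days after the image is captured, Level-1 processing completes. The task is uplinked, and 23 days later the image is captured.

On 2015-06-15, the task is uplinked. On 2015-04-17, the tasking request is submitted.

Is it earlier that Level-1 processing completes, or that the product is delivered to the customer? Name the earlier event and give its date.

Level-1 processing completes — 2015-07-21

The task is uplinked: Jun 15, 2015.
The image is captured: Jun 15, 2015 + 23 days = Jul 8, 2015.
Level-1 processing completes: Jul 8, 2015 + 13 days = Jul 21, 2015.
The tasking request is submitted: Apr 17, 2015.
The raw data is downlinked: Apr 17, 2015 + 85 days = Jul 11, 2015.
The product is delivered to the customer: Jul 11, 2015 + 20 days = Jul 31, 2015.
Comparing: Level-1 processing completes on Jul 21, 2015 vs the product is delivered to the customer on Jul 31, 2015. Earlier: Level-1 processing completes.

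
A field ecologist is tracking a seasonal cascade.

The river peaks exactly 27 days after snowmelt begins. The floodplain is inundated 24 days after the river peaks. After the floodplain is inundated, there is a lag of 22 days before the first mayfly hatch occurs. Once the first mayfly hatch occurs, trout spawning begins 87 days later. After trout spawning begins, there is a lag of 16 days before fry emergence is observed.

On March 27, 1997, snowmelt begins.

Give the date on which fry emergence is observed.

September 19, 1997

Snowmelt begins: Mar 27, 1997.
The river peaks: Mar 27, 1997 + 27 days = Apr 23, 1997.
The floodplain is inundated: Apr 23, 1997 + 24 days = May 17, 1997.
The first mayfly hatch occurs: May 17, 1997 + 22 days = Jun 8, 1997.
Trout spawning begins: Jun 8, 1997 + 87 days = Sep 3, 1997.
Fry emergence is observed: Sep 3, 1997 + 16 days = Sep 19, 1997.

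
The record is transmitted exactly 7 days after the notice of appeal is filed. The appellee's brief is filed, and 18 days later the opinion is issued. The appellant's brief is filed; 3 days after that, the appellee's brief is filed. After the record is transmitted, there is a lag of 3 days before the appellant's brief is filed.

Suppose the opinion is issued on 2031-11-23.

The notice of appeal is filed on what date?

The opinion is issued: Nov 23, 2031.
The appellee's brief is filed: Nov 23, 2031 − 18 days = Nov 5, 2031.
The appellant's brief is filed: Nov 5, 2031 − 3 days = Nov 2, 2031.
The record is transmitted: Nov 2, 2031 − 3 days = Oct 30, 2031.
The notice of appeal is filed: Oct 30, 2031 − 7 days = Oct 23, 2031.

2031-10-23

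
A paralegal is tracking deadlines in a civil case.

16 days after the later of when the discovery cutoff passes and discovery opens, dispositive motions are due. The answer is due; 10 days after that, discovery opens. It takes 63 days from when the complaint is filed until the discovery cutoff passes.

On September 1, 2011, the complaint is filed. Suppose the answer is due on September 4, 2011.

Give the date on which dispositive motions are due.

November 19, 2011

The complaint is filed: Sep 1, 2011.
The discovery cutoff passes: Sep 1, 2011 + 63 days = Nov 3, 2011.
The answer is due: Sep 4, 2011.
Discovery opens: Sep 4, 2011 + 10 days = Sep 14, 2011.
Both prerequisites met — the discovery cutoff passes (Nov 3, 2011), discovery opens (Sep 14, 2011); the later is Nov 3, 2011.
Dispositive motions are due: Nov 3, 2011 + 16 days = Nov 19, 2011.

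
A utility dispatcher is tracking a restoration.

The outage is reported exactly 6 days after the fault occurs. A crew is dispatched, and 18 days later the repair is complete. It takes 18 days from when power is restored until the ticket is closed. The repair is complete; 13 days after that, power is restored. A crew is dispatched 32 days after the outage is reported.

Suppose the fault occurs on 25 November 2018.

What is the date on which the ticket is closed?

20 February 2019

The fault occurs: Nov 25, 2018.
The outage is reported: Nov 25, 2018 + 6 days = Dec 1, 2018.
A crew is dispatched: Dec 1, 2018 + 32 days = Jan 2, 2019.
The repair is complete: Jan 2, 2019 + 18 days = Jan 20, 2019.
Power is restored: Jan 20, 2019 + 13 days = Feb 2, 2019.
The ticket is closed: Feb 2, 2019 + 18 days = Feb 20, 2019.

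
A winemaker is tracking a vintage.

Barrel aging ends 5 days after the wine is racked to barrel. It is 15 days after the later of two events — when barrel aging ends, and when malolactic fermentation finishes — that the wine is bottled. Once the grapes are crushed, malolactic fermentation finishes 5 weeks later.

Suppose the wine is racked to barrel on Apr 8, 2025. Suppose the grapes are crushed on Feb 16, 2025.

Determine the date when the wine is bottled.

The wine is racked to barrel: Apr 8, 2025.
Barrel aging ends: Apr 8, 2025 + 5 days = Apr 13, 2025.
The grapes are crushed: Feb 16, 2025.
Malolactic fermentation finishes: Feb 16, 2025 + 5 weeks = Mar 23, 2025.
Both prerequisites met — barrel aging ends (Apr 13, 2025), malolactic fermentation finishes (Mar 23, 2025); the later is Apr 13, 2025.
The wine is bottled: Apr 13, 2025 + 15 days = Apr 28, 2025.

Apr 28, 2025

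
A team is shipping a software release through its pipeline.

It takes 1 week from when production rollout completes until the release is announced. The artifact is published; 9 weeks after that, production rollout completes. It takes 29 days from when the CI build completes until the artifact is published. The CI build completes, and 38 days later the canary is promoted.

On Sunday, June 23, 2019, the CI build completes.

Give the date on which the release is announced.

The CI build completes: Jun 23, 2019.
The artifact is published: Jun 23, 2019 + 29 days = Jul 22, 2019.
Production rollout completes: Jul 22, 2019 + 9 weeks = Sep 23, 2019.
The release is announced: Sep 23, 2019 + 1 week = Sep 30, 2019.

Monday, September 30, 2019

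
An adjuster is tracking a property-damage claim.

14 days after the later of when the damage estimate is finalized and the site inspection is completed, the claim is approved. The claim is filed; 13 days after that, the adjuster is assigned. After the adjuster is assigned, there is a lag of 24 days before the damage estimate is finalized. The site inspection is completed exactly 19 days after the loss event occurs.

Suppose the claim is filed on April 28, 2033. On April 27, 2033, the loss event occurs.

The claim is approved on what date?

The claim is filed: Apr 28, 2033.
The adjuster is assigned: Apr 28, 2033 + 13 days = May 11, 2033.
The damage estimate is finalized: May 11, 2033 + 24 days = Jun 4, 2033.
The loss event occurs: Apr 27, 2033.
The site inspection is completed: Apr 27, 2033 + 19 days = May 16, 2033.
Both prerequisites met — the damage estimate is finalized (Jun 4, 2033), the site inspection is completed (May 16, 2033); the later is Jun 4, 2033.
The claim is approved: Jun 4, 2033 + 14 days = Jun 18, 2033.

June 18, 2033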